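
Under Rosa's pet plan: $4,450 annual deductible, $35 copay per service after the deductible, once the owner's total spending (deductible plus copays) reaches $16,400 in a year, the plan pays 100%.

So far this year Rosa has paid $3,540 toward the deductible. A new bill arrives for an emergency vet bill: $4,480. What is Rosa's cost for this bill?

$945

Remaining deductible: $4,450 − $3,540 = $910.
That leaves $4,480 − $910 = $3,570 for the copay.
Copay on this service: $35.
So the owner owes $910 + $35 = $945 before any cap.
Total out-of-pocket so far would be $3,540 + $945 = $4,485, below the $16,400 cap — no reduction.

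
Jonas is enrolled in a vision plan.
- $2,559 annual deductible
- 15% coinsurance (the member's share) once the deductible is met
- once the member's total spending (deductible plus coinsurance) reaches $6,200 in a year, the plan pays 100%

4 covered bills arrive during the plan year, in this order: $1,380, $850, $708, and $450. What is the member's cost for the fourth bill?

#1 ($1,380): fully absorbed by the deductible. Cost to member: $1,380. OOP to date $1,380.
#2 ($850): fully absorbed by the deductible. Member pays $850; OOP now $2,230.
#3 ($708): $329 finishes the deductible; $379 goes to coinsurance; member's 15% is $56.85. Cost to member: $385.85. OOP to date $2,615.85.
#4 ($450): 15% coinsurance on $450 = $67.50. Member pays $67.50; OOP now $2,683.35.

$67.50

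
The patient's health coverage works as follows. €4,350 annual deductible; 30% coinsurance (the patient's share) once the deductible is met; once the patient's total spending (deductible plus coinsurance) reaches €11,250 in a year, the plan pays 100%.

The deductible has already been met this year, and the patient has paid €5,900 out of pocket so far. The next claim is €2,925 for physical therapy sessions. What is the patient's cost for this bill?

€877.50

With the deductible met, the entire €2,925 is subject to coinsurance.
Patient's 30% share of €2,925 is €877.50.
Year-to-date out-of-pocket becomes €5,900 + €877.50 = €6,777.50, still under the €11,250 maximum, so no cap applies.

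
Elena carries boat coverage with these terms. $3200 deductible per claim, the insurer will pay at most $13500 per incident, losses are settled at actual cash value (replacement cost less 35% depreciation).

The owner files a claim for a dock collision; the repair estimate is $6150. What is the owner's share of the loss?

Depreciate 35%: the covered value is $6150 × 0.65 = $3997.50.
Less the $3200 deductible: $3997.50 − $3200 = $797.50.
$797.50 ≤ $13500, so the limit doesn't bind; insurer pays $797.50.
Out of pocket: $6150 − $797.50 = $5352.50.

$5352.50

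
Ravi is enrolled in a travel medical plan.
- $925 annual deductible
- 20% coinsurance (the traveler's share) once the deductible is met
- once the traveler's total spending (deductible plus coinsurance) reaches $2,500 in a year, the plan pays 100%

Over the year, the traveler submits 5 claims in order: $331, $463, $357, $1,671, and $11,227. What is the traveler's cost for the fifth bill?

$1,195.60

Bill 1, $331: entire amount goes to the deductible. Cost to traveler: $331. OOP to date $331.
Bill 2, $463: entire amount goes to the deductible. Cost to traveler: $463. OOP to date $794.
Bill 3, $357: $131 to deductible, leaving $226; coinsurance $226 × 20% = $45.20. Cost to traveler: $176.20. OOP to date $970.20.
Bill 4, $1,671: deductible already satisfied, so traveler's share is 20% × $1,671 = $334.20. Cost to traveler: $334.20. OOP to date $1,304.40.
Bill 5, $11,227: deductible met; 20% of $11,227 = $2,245.40. That would push OOP to $3,549.80, over the $2,500 cap, so traveler pays $2,500 − $1,304.40 = $1,195.60.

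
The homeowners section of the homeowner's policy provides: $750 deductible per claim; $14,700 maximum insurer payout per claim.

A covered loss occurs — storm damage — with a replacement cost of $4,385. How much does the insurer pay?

After the deductible, $4,385 − $750 = $3,635 remains.
$3,635 ≤ $14,700, so the limit doesn't bind; insurer pays $3,635.

$3,635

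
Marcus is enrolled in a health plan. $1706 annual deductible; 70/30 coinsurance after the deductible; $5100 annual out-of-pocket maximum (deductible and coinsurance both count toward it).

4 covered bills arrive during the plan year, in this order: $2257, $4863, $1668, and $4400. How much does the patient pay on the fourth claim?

Claim 1 — $2257: $1706 to deductible, leaving $551; patient's 30% is $165.30. Patient owes $1871.30 (running OOP $1871.30).
Claim 2 — $4863: deductible already satisfied, so patient's share is 30% × $4863 = $1458.90. Cost to patient: $1458.90. OOP to date $3330.20.
Claim 3 — $1668: deductible already satisfied, so patient's share is 30% × $1668 = $500.40. Patient owes $500.40 (running OOP $3830.60).
Claim 4 — $4400: deductible already satisfied, so patient's share is 30% × $4400 = $1320. That would push OOP to $5150.60, over the $5100 cap, so patient pays $5100 − $3830.60 = $1269.40.

$1269.40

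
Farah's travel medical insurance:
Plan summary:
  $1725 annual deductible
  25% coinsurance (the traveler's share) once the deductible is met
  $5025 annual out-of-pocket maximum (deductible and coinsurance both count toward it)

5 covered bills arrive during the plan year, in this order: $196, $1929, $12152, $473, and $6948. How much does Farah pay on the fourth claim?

$118.25

Bill 1, $196: all of it applies to the deductible. Traveler owes $196 (running OOP $196).
Bill 2, $1929: $1529 to deductible, leaving $400; coinsurance $400 × 25% = $100. Cost to traveler: $1629. OOP to date $1825.
Bill 3, $12152: 25% coinsurance on $12152 = $3038. Traveler owes $3038 (running OOP $4863).
Bill 4, $473: deductible met; 25% of $473 = $118.25. Traveler pays $118.25; OOP now $4981.25.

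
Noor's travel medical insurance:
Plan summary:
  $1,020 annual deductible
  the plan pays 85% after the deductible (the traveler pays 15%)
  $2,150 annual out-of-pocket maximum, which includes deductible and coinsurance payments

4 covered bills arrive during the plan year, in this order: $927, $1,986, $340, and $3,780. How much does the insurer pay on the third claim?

$289

Claim 1 ($927): entire amount goes to the deductible. Cost to traveler: $927. OOP to date $927. Insurer: $927 − $927 = $0.
Claim 2 ($1,986): $93 finishes the deductible; $1,893 goes to coinsurance; coinsurance $1,893 × 15% = $283.95. Traveler pays $376.95; OOP now $1,303.95. Insurer: $1,986 − $376.95 = $1,609.05.
Claim 3 ($340): deductible already satisfied, so traveler's share is 15% × $340 = $51. Traveler owes $51 (running OOP $1,354.95). Plan pays $340 − $51 = $289.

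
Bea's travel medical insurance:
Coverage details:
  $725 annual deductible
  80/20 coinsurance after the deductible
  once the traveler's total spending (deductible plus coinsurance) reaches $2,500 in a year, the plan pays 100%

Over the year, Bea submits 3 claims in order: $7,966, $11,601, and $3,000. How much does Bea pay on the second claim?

Bill 1, $7,966: deductible takes $725, $7,241 remains; coinsurance $7,241 × 20% = $1,448.20. Traveler pays $2,173.20; OOP now $2,173.20.
Bill 2, $11,601: deductible met; 20% of $11,601 = $2,320.20. That would push OOP to $4,493.40, over the $2,500 cap, so traveler pays $2,500 − $2,173.20 = $326.80.

$326.80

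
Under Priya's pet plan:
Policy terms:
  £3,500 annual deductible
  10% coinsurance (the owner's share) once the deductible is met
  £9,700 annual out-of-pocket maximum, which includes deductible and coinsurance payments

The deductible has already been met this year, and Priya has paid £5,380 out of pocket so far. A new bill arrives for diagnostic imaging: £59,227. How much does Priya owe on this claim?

The deductible is already satisfied, so the full bill goes to coinsurance.
Owner's 10% share of £59,227 is £5,922.70.
Adding £5,922.70 to the £5,380 already spent would give £11,302.70, which exceeds the £9,700 cap; the owner pays just £9,700 − £5,380 = £4,320.

£4,320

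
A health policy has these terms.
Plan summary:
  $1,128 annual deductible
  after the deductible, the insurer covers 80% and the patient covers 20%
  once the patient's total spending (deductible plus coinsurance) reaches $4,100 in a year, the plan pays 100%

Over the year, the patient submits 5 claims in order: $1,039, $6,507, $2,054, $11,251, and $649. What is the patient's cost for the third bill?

$410.80

#1 ($1,039): all of it applies to the deductible. Patient owes $1,039 (running OOP $1,039).
#2 ($6,507): $89 to deductible, leaving $6,418; coinsurance $6,418 × 20% = $1,283.60. Patient owes $1,372.60 (running OOP $2,411.60).
#3 ($2,054): deductible met; 20% of $2,054 = $410.80. Patient pays $410.80; OOP now $2,822.40.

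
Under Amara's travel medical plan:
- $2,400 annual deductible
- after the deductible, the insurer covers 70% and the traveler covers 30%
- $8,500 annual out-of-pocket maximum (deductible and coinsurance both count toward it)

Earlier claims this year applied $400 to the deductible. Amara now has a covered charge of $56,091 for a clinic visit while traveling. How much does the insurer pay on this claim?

Remaining deductible: $2,400 − $400 = $2,000.
That leaves $56,091 − $2,000 = $54,091 for coinsurance.
Traveler's 30% share of $54,091 is $16,227.30.
So the traveler owes $2,000 + $16,227.30 = $18,227.30 before any cap.
Year-to-date out-of-pocket would reach $400 + $18,227.30 = $18,627.30, above the $8,500 maximum, so the traveler pays only $8,500 − $400 = $8,100.
Insurer pays the balance: $56,091 − $8,100 = $47,991.

$47,991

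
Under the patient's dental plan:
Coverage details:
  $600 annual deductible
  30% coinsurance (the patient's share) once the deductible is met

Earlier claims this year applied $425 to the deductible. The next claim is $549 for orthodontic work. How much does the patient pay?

$287.20

$425 of the $600 deductible is already met, leaving $175.
That leaves $549 − $175 = $374 for coinsurance.
30% of $374 = $112.20 falls to the patient.
So the patient owes $175 + $112.20 = $287.20.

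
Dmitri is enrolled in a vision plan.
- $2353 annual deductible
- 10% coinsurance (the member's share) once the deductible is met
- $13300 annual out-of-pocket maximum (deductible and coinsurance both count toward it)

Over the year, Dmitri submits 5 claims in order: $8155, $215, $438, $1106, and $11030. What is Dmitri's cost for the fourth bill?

Claim 1 ($8155): deductible takes $2353, $5802 remains; 10% of $5802 = $580.20. Member owes $2933.20 (running OOP $2933.20).
Claim 2 ($215): 10% coinsurance on $215 = $21.50. Member pays $21.50; OOP now $2954.70.
Claim 3 ($438): deductible met; 10% of $438 = $43.80. Member owes $43.80 (running OOP $2998.50).
Claim 4 ($1106): 10% coinsurance on $1106 = $110.60. Member owes $110.60 (running OOP $3109.10).

$110.60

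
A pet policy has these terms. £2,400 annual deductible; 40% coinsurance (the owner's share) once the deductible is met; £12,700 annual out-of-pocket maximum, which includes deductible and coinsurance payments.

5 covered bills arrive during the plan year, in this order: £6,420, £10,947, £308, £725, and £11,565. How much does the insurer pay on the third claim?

Claim 1 — £6,420: deductible takes £2,400, £4,020 remains; coinsurance £4,020 × 40% = £1,608. Owner owes £4,008 (running OOP £4,008). Insurer: £6,420 − £4,008 = £2,412.
Claim 2 — £10,947: deductible already satisfied, so owner's share is 40% × £10,947 = £4,378.80. Owner pays £4,378.80; OOP now £8,386.80. Plan pays £10,947 − £4,378.80 = £6,568.20.
Claim 3 — £308: deductible met; 40% of £308 = £123.20. Owner owes £123.20 (running OOP £8,510). Plan pays £308 − £123.20 = £184.80.

£184.80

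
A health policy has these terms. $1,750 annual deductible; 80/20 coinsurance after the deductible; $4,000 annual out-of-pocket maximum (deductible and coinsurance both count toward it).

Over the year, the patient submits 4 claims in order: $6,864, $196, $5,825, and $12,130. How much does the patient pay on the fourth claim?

#1 ($6,864): $1,750 to deductible, leaving $5,114; patient's 20% is $1,022.80. Cost to patient: $2,772.80. OOP to date $2,772.80.
#2 ($196): deductible already satisfied, so patient's share is 20% × $196 = $39.20. Cost to patient: $39.20. OOP to date $2,812.
#3 ($5,825): 20% coinsurance on $5,825 = $1,165. Patient owes $1,165 (running OOP $3,977).
#4 ($12,130): 20% coinsurance on $12,130 = $2,426. Adding that to $3,977 gives $6,403, past the $4,000 cap; patient pays only $4,000 − $3,977 = $23.

$23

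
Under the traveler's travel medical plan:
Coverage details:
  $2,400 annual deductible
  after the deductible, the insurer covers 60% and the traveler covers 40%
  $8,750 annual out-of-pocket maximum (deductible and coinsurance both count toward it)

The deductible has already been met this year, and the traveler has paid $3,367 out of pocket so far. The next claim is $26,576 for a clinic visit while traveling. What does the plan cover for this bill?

$21,193

With the deductible met, the entire $26,576 is subject to coinsurance.
Coinsurance: $26,576 × 40% = $10,630.40.
Adding $10,630.40 to the $3,367 already spent would give $13,997.40, which exceeds the $8,750 cap; the traveler pays just $8,750 − $3,367 = $5,383.
Insurer pays the balance: $26,576 − $5,383 = $21,193.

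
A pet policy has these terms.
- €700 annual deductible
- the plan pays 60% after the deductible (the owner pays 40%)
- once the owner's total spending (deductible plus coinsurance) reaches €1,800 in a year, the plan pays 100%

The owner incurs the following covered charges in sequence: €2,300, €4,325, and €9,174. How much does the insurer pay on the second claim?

#1 (€2,300): deductible takes €700, €1,600 remains; coinsurance €1,600 × 40% = €640. Owner pays €1,340; OOP now €1,340. Insurer: €2,300 − €1,340 = €960.
#2 (€4,325): deductible met; 40% of €4,325 = €1,730. Adding that to €1,340 gives €3,070, past the €1,800 cap; owner pays only €1,800 − €1,340 = €460. Insurer: €4,325 − €460 = €3,865.

€3,865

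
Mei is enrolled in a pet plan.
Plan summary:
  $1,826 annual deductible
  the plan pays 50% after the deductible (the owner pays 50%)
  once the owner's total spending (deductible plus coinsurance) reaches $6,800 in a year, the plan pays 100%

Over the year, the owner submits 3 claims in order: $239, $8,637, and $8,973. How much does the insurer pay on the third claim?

Bill 1, $239: entire amount goes to the deductible. Owner owes $239 (running OOP $239). Insurer: $239 − $239 = $0.
Bill 2, $8,637: $1,587 to deductible, leaving $7,050; owner's 50% is $3,525. Owner owes $5,112 (running OOP $5,351). Plan pays $8,637 − $5,112 = $3,525.
Bill 3, $8,973: deductible met; 50% of $8,973 = $4,486.50. That would push OOP to $9,837.50, over the $6,800 cap, so owner pays $6,800 − $5,351 = $1,449. Plan pays $8,973 − $1,449 = $7,524.

$7,524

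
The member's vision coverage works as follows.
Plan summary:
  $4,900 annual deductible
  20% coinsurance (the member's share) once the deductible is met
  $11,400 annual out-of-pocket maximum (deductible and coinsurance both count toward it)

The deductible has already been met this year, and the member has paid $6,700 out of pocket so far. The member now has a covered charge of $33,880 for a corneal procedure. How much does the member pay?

$4,700

The deductible is already satisfied, so the full bill goes to coinsurance.
Member's 20% share of $33,880 is $6,776.
Year-to-date out-of-pocket would reach $6,700 + $6,776 = $13,476, above the $11,400 maximum, so the member pays only $11,400 − $6,700 = $4,700.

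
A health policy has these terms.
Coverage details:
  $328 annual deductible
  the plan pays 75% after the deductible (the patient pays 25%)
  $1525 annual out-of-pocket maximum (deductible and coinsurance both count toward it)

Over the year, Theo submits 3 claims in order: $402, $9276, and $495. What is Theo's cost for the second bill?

$1178.50

Bill 1, $402: deductible takes $328, $74 remains; patient's 25% is $18.50. Patient owes $346.50 (running OOP $346.50).
Bill 2, $9276: deductible met; 25% of $9276 = $2319. OOP would hit $2665.50 > $1525, so the cap limits the patient to $1525 − $346.50 = $1178.50.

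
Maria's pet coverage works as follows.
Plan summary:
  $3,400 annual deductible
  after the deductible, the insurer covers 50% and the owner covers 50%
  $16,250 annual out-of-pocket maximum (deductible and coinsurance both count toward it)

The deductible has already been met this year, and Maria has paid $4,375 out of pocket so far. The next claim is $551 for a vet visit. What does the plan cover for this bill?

The deductible is already satisfied, so the full bill goes to coinsurance.
Coinsurance: $551 × 50% = $275.50.
Year-to-date out-of-pocket becomes $4,375 + $275.50 = $4,650.50, still under the $16,250 maximum, so no cap applies.
Insurer pays the balance: $551 − $275.50 = $275.50.

$275.50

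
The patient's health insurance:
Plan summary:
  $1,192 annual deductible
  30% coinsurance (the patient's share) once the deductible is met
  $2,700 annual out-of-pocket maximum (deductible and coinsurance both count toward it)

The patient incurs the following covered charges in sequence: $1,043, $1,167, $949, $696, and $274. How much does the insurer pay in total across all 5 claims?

$2,055.90

#1 ($1,043): fully absorbed by the deductible. Cost to patient: $1,043. OOP to date $1,043. Plan pays $1,043 − $1,043 = $0.
#2 ($1,167): deductible takes $149, $1,018 remains; 30% of $1,018 = $305.40. Patient pays $454.40; OOP now $1,497.40. Plan pays $1,167 − $454.40 = $712.60.
#3 ($949): deductible already satisfied, so patient's share is 30% × $949 = $284.70. Cost to patient: $284.70. OOP to date $1,782.10. Plan pays $949 − $284.70 = $664.30.
#4 ($696): deductible already satisfied, so patient's share is 30% × $696 = $208.80. Cost to patient: $208.80. OOP to date $1,990.90. Insurer: $696 − $208.80 = $487.20.
#5 ($274): deductible met; 30% of $274 = $82.20. Patient owes $82.20 (running OOP $2,073.10). Insurer: $274 − $82.20 = $191.80.
Insurer total = bills − patient's total = $4,129 − $2,073.10 = $2,055.90.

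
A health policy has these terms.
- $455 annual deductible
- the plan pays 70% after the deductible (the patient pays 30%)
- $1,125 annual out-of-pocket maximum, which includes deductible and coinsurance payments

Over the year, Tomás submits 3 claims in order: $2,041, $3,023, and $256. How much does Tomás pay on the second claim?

$194.20

Claim 1 — $2,041: $455 finishes the deductible; $1,586 goes to coinsurance; patient's 30% is $475.80. Patient owes $930.80 (running OOP $930.80).
Claim 2 — $3,023: 30% coinsurance on $3,023 = $906.90. That would push OOP to $1,837.70, over the $1,125 cap, so patient pays $1,125 − $930.80 = $194.20.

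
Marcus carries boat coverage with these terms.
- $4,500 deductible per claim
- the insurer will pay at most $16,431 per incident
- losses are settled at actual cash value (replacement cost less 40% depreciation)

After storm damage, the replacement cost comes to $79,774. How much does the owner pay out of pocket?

Depreciate 40%: the covered value is $79,774 × 0.6 = $47,864.40.
After the deductible, $47,864.40 − $4,500 = $43,364.40 remains.
The $16,431 per-incident cap binds; insurer pays $16,431.
The owner bears the rest of the original loss: $79,774 − $16,431 = $63,343.

$63,343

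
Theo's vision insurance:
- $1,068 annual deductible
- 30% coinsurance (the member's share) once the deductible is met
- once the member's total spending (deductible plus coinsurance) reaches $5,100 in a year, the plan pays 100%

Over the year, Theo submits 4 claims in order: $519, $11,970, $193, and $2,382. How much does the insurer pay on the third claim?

Bill 1, $519: fully absorbed by the deductible. Cost to member: $519. OOP to date $519. Plan pays $519 − $519 = $0.
Bill 2, $11,970: deductible takes $549, $11,421 remains; member's 30% is $3,426.30. Member pays $3,975.30; OOP now $4,494.30. Insurer: $11,970 − $3,975.30 = $7,994.70.
Bill 3, $193: deductible met; 30% of $193 = $57.90. Member pays $57.90; OOP now $4,552.20. Plan pays $193 − $57.90 = $135.10.

$135.10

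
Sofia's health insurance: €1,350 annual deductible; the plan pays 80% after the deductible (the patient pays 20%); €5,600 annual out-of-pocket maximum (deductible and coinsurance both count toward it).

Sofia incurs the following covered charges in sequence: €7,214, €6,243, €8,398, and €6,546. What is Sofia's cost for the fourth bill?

€149

Bill 1, €7,214: €1,350 to deductible, leaving €5,864; 20% of €5,864 = €1,172.80. Patient owes €2,522.80 (running OOP €2,522.80).
Bill 2, €6,243: 20% coinsurance on €6,243 = €1,248.60. Patient pays €1,248.60; OOP now €3,771.40.
Bill 3, €8,398: deductible met; 20% of €8,398 = €1,679.60. Patient owes €1,679.60 (running OOP €5,451).
Bill 4, €6,546: deductible met; 20% of €6,546 = €1,309.20. OOP would hit €6,760.20 > €5,600, so the cap limits the patient to €5,600 − €5,451 = €149.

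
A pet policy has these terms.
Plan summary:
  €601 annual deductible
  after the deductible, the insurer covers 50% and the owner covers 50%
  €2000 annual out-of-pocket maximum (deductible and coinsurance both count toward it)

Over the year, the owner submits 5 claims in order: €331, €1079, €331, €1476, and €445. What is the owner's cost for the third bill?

Claim 1 (€331): all of it applies to the deductible. Owner pays €331; OOP now €331.
Claim 2 (€1079): €270 to deductible, leaving €809; owner's 50% is €404.50. Cost to owner: €674.50. OOP to date €1005.50.
Claim 3 (€331): 50% coinsurance on €331 = €165.50. Cost to owner: €165.50. OOP to date €1171.

€165.50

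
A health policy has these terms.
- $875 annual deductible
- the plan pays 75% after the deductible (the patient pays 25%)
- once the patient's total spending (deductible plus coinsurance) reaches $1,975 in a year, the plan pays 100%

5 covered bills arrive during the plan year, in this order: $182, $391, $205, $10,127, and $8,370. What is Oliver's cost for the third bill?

$205

#1 ($182): fully absorbed by the deductible. Cost to patient: $182. OOP to date $182.
#2 ($391): all of it applies to the deductible. Patient pays $391; OOP now $573.
#3 ($205): all of it applies to the deductible. Patient pays $205; OOP now $778.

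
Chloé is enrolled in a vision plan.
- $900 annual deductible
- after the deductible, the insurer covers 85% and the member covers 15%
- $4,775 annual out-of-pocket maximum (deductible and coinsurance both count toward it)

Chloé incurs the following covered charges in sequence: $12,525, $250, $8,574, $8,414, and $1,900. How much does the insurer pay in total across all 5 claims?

Claim 1 ($12,525): $900 to deductible, leaving $11,625; coinsurance $11,625 × 15% = $1,743.75. Cost to member: $2,643.75. OOP to date $2,643.75. Insurer: $12,525 − $2,643.75 = $9,881.25.
Claim 2 ($250): deductible met; 15% of $250 = $37.50. Member owes $37.50 (running OOP $2,681.25). Plan pays $250 − $37.50 = $212.50.
Claim 3 ($8,574): deductible met; 15% of $8,574 = $1,286.10. Cost to member: $1,286.10. OOP to date $3,967.35. Insurer: $8,574 − $1,286.10 = $7,287.90.
Claim 4 ($8,414): 15% coinsurance on $8,414 = $1,262.10. Adding that to $3,967.35 gives $5,229.45, past the $4,775 cap; member pays only $4,775 − $3,967.35 = $807.65. Plan pays $8,414 − $807.65 = $7,606.35.
Claim 5 ($1,900): deductible met; 15% of $1,900 = $285. That would push OOP to $5,060, over the $4,775 cap, so member pays $4,775 − $4,775 = $0. Plan pays $1,900 − $0 = $1,900.
Insurer total = bills − member's total = $31,663 − $4,775 = $26,888.

$26,888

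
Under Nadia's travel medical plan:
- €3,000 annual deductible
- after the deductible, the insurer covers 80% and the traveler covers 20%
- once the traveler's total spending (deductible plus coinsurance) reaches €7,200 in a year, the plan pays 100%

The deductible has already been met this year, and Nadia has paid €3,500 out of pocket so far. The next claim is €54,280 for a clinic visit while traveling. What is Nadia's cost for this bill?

€3,700

The deductible is already satisfied, so the full bill goes to coinsurance.
20% of €54,280 = €10,856 falls to the traveler.
Adding €10,856 to the €3,500 already spent would give €14,356, which exceeds the €7,200 cap; the traveler pays just €7,200 − €3,500 = €3,700.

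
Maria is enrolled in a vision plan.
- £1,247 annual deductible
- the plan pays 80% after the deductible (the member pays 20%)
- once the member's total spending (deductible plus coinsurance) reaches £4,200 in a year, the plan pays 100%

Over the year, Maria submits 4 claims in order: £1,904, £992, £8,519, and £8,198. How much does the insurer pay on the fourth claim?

Claim 1 — £1,904: deductible takes £1,247, £657 remains; coinsurance £657 × 20% = £131.40. Member owes £1,378.40 (running OOP £1,378.40). Plan pays £1,904 − £1,378.40 = £525.60.
Claim 2 — £992: deductible met; 20% of £992 = £198.40. Member owes £198.40 (running OOP £1,576.80). Insurer: £992 − £198.40 = £793.60.
Claim 3 — £8,519: 20% coinsurance on £8,519 = £1,703.80. Member owes £1,703.80 (running OOP £3,280.60). Insurer: £8,519 − £1,703.80 = £6,815.20.
Claim 4 — £8,198: deductible already satisfied, so member's share is 20% × £8,198 = £1,639.60. That would push OOP to £4,920.20, over the £4,200 cap, so member pays £4,200 − £3,280.60 = £919.40. Plan pays £8,198 − £919.40 = £7,278.60.

£7,278.60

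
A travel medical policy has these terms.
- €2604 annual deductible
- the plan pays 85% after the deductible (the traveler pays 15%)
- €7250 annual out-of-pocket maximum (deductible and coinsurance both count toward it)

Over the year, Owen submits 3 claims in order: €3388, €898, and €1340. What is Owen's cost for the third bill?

Bill 1, €3388: €2604 finishes the deductible; €784 goes to coinsurance; traveler's 15% is €117.60. Cost to traveler: €2721.60. OOP to date €2721.60.
Bill 2, €898: deductible met; 15% of €898 = €134.70. Traveler pays €134.70; OOP now €2856.30.
Bill 3, €1340: 15% coinsurance on €1340 = €201. Cost to traveler: €201. OOP to date €3057.30.

€201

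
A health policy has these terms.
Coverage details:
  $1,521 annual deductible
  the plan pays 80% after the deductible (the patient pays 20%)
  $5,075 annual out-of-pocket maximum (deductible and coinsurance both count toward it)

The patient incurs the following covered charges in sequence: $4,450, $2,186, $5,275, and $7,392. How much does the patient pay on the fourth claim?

Bill 1, $4,450: $1,521 finishes the deductible; $2,929 goes to coinsurance; 20% of $2,929 = $585.80. Cost to patient: $2,106.80. OOP to date $2,106.80.
Bill 2, $2,186: deductible already satisfied, so patient's share is 20% × $2,186 = $437.20. Patient pays $437.20; OOP now $2,544.
Bill 3, $5,275: deductible already satisfied, so patient's share is 20% × $5,275 = $1,055. Patient owes $1,055 (running OOP $3,599).
Bill 4, $7,392: 20% coinsurance on $7,392 = $1,478.40. Adding that to $3,599 gives $5,077.40, past the $5,075 cap; patient pays only $5,075 − $3,599 = $1,476.

$1,476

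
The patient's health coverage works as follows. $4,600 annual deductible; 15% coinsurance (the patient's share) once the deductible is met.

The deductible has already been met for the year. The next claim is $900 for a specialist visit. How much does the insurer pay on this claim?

The deductible is already satisfied, so the full bill goes to coinsurance.
Coinsurance: $900 × 15% = $135.
The insurer covers the remainder: $900 − $135 = $765.

$765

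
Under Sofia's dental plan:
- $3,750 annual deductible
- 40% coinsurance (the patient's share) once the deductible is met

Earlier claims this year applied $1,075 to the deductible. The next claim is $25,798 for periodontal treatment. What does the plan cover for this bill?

$13,873.80

Deductible still to meet: $3,750 − $1,075 = $2,675.
After the $2,675 deductible portion, $25,798 − $2,675 = $23,123 is subject to coinsurance.
Patient's 40% share of $23,123 is $9,249.20.
That puts the patient's cost at $2,675 + $9,249.20 = $11,924.20.
The plan picks up $25,798 − $11,924.20 = $13,873.80.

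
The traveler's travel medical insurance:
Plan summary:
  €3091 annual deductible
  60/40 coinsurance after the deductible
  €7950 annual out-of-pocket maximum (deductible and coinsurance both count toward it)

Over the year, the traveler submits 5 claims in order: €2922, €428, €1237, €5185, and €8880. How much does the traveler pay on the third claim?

€494.80

Claim 1 — €2922: all of it applies to the deductible. Traveler pays €2922; OOP now €2922.
Claim 2 — €428: deductible takes €169, €259 remains; 40% of €259 = €103.60. Cost to traveler: €272.60. OOP to date €3194.60.
Claim 3 — €1237: deductible met; 40% of €1237 = €494.80. Traveler owes €494.80 (running OOP €3689.40).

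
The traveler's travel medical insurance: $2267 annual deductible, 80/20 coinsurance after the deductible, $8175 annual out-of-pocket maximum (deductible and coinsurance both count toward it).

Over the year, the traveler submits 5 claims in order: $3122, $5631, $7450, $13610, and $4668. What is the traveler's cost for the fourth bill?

$2722

Claim 1 ($3122): deductible takes $2267, $855 remains; 20% of $855 = $171. Traveler owes $2438 (running OOP $2438).
Claim 2 ($5631): 20% coinsurance on $5631 = $1126.20. Traveler owes $1126.20 (running OOP $3564.20).
Claim 3 ($7450): 20% coinsurance on $7450 = $1490. Cost to traveler: $1490. OOP to date $5054.20.
Claim 4 ($13610): deductible met; 20% of $13610 = $2722. Cost to traveler: $2722. OOP to date $7776.20.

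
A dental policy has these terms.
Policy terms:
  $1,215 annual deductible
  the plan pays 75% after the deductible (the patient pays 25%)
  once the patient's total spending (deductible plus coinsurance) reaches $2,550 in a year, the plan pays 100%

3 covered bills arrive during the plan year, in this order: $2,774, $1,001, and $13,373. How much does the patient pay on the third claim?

$695

Bill 1, $2,774: $1,215 to deductible, leaving $1,559; patient's 25% is $389.75. Cost to patient: $1,604.75. OOP to date $1,604.75.
Bill 2, $1,001: deductible already satisfied, so patient's share is 25% × $1,001 = $250.25. Patient owes $250.25 (running OOP $1,855).
Bill 3, $13,373: deductible met; 25% of $13,373 = $3,343.25. That would push OOP to $5,198.25, over the $2,550 cap, so patient pays $2,550 − $1,855 = $695.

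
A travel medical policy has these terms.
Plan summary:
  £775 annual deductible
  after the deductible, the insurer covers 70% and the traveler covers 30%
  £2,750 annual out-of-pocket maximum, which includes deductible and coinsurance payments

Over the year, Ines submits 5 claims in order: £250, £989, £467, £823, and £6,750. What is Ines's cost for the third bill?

£140.10

Claim 1 — £250: entire amount goes to the deductible. Traveler pays £250; OOP now £250.
Claim 2 — £989: deductible takes £525, £464 remains; 30% of £464 = £139.20. Cost to traveler: £664.20. OOP to date £914.20.
Claim 3 — £467: deductible already satisfied, so traveler's share is 30% × £467 = £140.10. Cost to traveler: £140.10. OOP to date £1,054.30.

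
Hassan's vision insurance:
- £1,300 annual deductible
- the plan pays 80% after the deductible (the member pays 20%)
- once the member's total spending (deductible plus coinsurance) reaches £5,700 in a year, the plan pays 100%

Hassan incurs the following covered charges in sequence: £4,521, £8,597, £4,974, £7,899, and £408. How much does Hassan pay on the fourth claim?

Claim 1 — £4,521: deductible takes £1,300, £3,221 remains; 20% of £3,221 = £644.20. Member pays £1,944.20; OOP now £1,944.20.
Claim 2 — £8,597: 20% coinsurance on £8,597 = £1,719.40. Member owes £1,719.40 (running OOP £3,663.60).
Claim 3 — £4,974: deductible already satisfied, so member's share is 20% × £4,974 = £994.80. Member pays £994.80; OOP now £4,658.40.
Claim 4 — £7,899: deductible met; 20% of £7,899 = £1,579.80. That would push OOP to £6,238.20, over the £5,700 cap, so member pays £5,700 − £4,658.40 = £1,041.60.

£1,041.60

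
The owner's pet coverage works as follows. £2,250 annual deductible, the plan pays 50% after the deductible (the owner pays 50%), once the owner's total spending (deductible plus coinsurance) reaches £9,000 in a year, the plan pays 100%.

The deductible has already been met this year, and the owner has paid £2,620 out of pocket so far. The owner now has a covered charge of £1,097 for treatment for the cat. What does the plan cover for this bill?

£548.50

With the deductible met, the entire £1,097 is subject to coinsurance.
50% of £1,097 = £548.50 falls to the owner.
Cumulative spending £2,620 + £548.50 = £3,168.50 stays under the £9,000 maximum.
The plan picks up £1,097 − £548.50 = £548.50.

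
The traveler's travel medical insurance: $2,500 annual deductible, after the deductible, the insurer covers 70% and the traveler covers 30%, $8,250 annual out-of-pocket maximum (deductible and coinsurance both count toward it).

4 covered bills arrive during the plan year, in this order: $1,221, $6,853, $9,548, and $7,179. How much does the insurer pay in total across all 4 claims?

Bill 1, $1,221: entire amount goes to the deductible. Cost to traveler: $1,221. OOP to date $1,221. Plan pays $1,221 − $1,221 = $0.
Bill 2, $6,853: deductible takes $1,279, $5,574 remains; coinsurance $5,574 × 30% = $1,672.20. Traveler owes $2,951.20 (running OOP $4,172.20). Insurer: $6,853 − $2,951.20 = $3,901.80.
Bill 3, $9,548: deductible met; 30% of $9,548 = $2,864.40. Traveler pays $2,864.40; OOP now $7,036.60. Plan pays $9,548 − $2,864.40 = $6,683.60.
Bill 4, $7,179: deductible already satisfied, so traveler's share is 30% × $7,179 = $2,153.70. That would push OOP to $9,190.30, over the $8,250 cap, so traveler pays $8,250 − $7,036.60 = $1,213.40. Insurer: $7,179 − $1,213.40 = $5,965.60.
Insurer total: $0 + $3,901.80 + $6,683.60 + $5,965.60 = $16,551.

$16,551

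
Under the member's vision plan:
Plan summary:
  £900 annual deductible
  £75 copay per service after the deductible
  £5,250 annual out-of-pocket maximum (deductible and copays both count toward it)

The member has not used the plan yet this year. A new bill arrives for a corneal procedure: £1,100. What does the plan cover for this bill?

£125

Deductible not yet touched, so the first £900 of the bill goes to the deductible.
After the £900 deductible portion, £1,100 − £900 = £200 is subject to the copay.
Copay on this service: £75.
That puts the member's cost at £900 + £75 = £975 before any cap.
Total out-of-pocket so far would be £0 + £975 = £975, below the £5,250 cap — no reduction.
The insurer covers the remainder: £1,100 − £975 = £125.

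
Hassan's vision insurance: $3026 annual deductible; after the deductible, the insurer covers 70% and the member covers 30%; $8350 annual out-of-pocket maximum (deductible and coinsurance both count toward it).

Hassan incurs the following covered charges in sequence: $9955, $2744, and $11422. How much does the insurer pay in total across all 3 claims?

Bill 1, $9955: $3026 to deductible, leaving $6929; coinsurance $6929 × 30% = $2078.70. Member pays $5104.70; OOP now $5104.70. Insurer: $9955 − $5104.70 = $4850.30.
Bill 2, $2744: deductible met; 30% of $2744 = $823.20. Member owes $823.20 (running OOP $5927.90). Plan pays $2744 − $823.20 = $1920.80.
Bill 3, $11422: 30% coinsurance on $11422 = $3426.60. OOP would hit $9354.50 > $8350, so the cap limits the member to $8350 − $5927.90 = $2422.10. Plan pays $11422 − $2422.10 = $8999.90.
Insurer total = bills − member's total = $24121 − $8350 = $15771.

$15771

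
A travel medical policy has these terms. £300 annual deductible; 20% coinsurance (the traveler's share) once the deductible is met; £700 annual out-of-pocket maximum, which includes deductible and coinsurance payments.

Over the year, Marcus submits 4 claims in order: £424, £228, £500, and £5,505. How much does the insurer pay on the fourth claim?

Claim 1 — £424: deductible takes £300, £124 remains; coinsurance £124 × 20% = £24.80. Cost to traveler: £324.80. OOP to date £324.80. Insurer: £424 − £324.80 = £99.20.
Claim 2 — £228: deductible met; 20% of £228 = £45.60. Traveler pays £45.60; OOP now £370.40. Plan pays £228 − £45.60 = £182.40.
Claim 3 — £500: 20% coinsurance on £500 = £100. Cost to traveler: £100. OOP to date £470.40. Insurer: £500 − £100 = £400.
Claim 4 — £5,505: 20% coinsurance on £5,505 = £1,101. Adding that to £470.40 gives £1,571.40, past the £700 cap; traveler pays only £700 − £470.40 = £229.60. Plan pays £5,505 − £229.60 = £5,275.40.

£5,275.40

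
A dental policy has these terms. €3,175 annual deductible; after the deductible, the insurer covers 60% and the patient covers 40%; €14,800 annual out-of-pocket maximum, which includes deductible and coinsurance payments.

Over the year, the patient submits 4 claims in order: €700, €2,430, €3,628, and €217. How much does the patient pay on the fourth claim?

Claim 1 (€700): all of it applies to the deductible. Patient owes €700 (running OOP €700).
Claim 2 (€2,430): fully absorbed by the deductible. Patient owes €2,430 (running OOP €3,130).
Claim 3 (€3,628): deductible takes €45, €3,583 remains; coinsurance €3,583 × 40% = €1,433.20. Patient pays €1,478.20; OOP now €4,608.20.
Claim 4 (€217): deductible met; 40% of €217 = €86.80. Patient pays €86.80; OOP now €4,695.

€86.80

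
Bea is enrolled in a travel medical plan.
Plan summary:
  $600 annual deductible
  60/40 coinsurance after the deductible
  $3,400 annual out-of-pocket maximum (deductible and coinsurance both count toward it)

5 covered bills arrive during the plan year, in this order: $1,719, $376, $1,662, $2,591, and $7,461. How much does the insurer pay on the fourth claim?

Bill 1, $1,719: deductible takes $600, $1,119 remains; traveler's 40% is $447.60. Traveler pays $1,047.60; OOP now $1,047.60. Insurer: $1,719 − $1,047.60 = $671.40.
Bill 2, $376: deductible already satisfied, so traveler's share is 40% × $376 = $150.40. Traveler pays $150.40; OOP now $1,198. Insurer: $376 − $150.40 = $225.60.
Bill 3, $1,662: deductible already satisfied, so traveler's share is 40% × $1,662 = $664.80. Cost to traveler: $664.80. OOP to date $1,862.80. Plan pays $1,662 − $664.80 = $997.20.
Bill 4, $2,591: deductible met; 40% of $2,591 = $1,036.40. Cost to traveler: $1,036.40. OOP to date $2,899.20. Plan pays $2,591 − $1,036.40 = $1,554.60.

$1,554.60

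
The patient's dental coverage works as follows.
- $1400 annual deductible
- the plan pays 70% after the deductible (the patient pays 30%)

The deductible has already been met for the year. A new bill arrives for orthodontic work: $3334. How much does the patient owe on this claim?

The deductible is already satisfied, so the full bill goes to coinsurance.
Patient's 30% share of $3334 is $1000.20.

$1000.20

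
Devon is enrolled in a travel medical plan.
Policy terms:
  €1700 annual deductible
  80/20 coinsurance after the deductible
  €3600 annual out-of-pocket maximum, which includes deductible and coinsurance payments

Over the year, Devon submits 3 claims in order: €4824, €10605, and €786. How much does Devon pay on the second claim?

Bill 1, €4824: €1700 finishes the deductible; €3124 goes to coinsurance; coinsurance €3124 × 20% = €624.80. Traveler owes €2324.80 (running OOP €2324.80).
Bill 2, €10605: 20% coinsurance on €10605 = €2121. OOP would hit €4445.80 > €3600, so the cap limits the traveler to €3600 − €2324.80 = €1275.20.

€1275.20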